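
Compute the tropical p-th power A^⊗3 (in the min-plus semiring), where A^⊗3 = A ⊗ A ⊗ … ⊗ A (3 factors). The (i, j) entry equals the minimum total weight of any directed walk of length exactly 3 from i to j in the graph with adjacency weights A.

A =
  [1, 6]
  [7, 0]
A^⊗3 =
  [3, 6]
  [7, 0]

Each entry (A^⊗3)_ij equals the minimum over all length-3 walks i = v_0 → v_1 → … → v_3 = j of Σ_t A[v_t][v_{t+1}]. For example, for (i, j) = (0, 1) we minimise over 4 possible intermediate vertex sequences; the minimum is 6, attained along the walk 0 → 1 → 1 → 1.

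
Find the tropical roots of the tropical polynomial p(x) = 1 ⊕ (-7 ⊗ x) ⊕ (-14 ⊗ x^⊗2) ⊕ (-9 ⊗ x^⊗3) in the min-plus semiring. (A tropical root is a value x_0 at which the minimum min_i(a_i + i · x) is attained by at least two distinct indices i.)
Roots: {-5, 7, 8}

Each tropical root is a break point of the lower envelope of the lines y = a_i + i · x (there are 4 lines, with slopes 0, 1, ..., 3). Only the lines that attain the minimum somewhere contribute to roots; other lines are dominated. Here the surviving (envelope) indices are i = 3, i = 2, i = 1, i = 0.
Intersections between consecutive envelope lines give the roots: for adjacent envelope indices i < j the intersection is x = (a_i − a_j) / (j − i). Reading off the sorted break points: {-5, 7, 8}.
Verification: at each break x_0, at least two indices attain the minimum of min_i(a_i + i · x_0).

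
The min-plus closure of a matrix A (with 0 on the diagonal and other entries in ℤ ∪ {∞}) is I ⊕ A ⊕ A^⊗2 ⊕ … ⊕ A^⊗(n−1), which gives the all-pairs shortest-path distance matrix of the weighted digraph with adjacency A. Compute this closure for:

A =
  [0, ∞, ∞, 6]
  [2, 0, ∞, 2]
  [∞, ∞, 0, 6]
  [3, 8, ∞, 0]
Closure =
  [0, 14, ∞, 6]
  [2, 0, ∞, 2]
  [9, 14, 0, 6]
  [3, 8, ∞, 0]

This is the Floyd-Warshall all-pairs shortest-path computation. For each intermediate vertex k = 0, 1, …, 3, update dist[i][j] ← min(dist[i][j], dist[i][k] + dist[k][j]). The final matrix gives, for each (i, j), the minimum total weight of any directed path from i to j (possibly empty when i = j).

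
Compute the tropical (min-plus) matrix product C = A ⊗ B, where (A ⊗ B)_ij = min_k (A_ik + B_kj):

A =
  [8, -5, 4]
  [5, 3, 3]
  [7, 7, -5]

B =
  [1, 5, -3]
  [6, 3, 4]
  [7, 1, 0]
A ⊗ B =
  [1, -2, -1]
  [6, 4, 2]
  [2, -4, -5]

Apply the min-plus product entry-by-entry:
  C[0][0] = min over k of (A[0][0] + B[0][0] = 8 + 1 = 9, A[0][1] + B[1][0] = -5 + 6 = 1, A[0][2] + B[2][0] = 4 + 7 = 11) = 1 (attained at k = 1)
  C[0][1] = min over k of (A[0][0] + B[0][1] = 8 + 5 = 13, A[0][1] + B[1][1] = -5 + 3 = -2, A[0][2] + B[2][1] = 4 + 1 = 5) = -2 (attained at k = 1)
  C[0][2] = min over k of (A[0][0] + B[0][2] = 8 + -3 = 5, A[0][1] + B[1][2] = -5 + 4 = -1, A[0][2] + B[2][2] = 4 + 0 = 4) = -1 (attained at k = 1)
  C[1][0] = min over k of (A[1][0] + B[0][0] = 5 + 1 = 6, A[1][1] + B[1][0] = 3 + 6 = 9, A[1][2] + B[2][0] = 3 + 7 = 10) = 6 (attained at k = 0)
  C[1][1] = min over k of (A[1][0] + B[0][1] = 5 + 5 = 10, A[1][1] + B[1][1] = 3 + 3 = 6, A[1][2] + B[2][1] = 3 + 1 = 4) = 4 (attained at k = 2)
  C[1][2] = min over k of (A[1][0] + B[0][2] = 5 + -3 = 2, A[1][1] + B[1][2] = 3 + 4 = 7, A[1][2] + B[2][2] = 3 + 0 = 3) = 2 (attained at k = 0)
  C[2][0] = min over k of (A[2][0] + B[0][0] = 7 + 1 = 8, A[2][1] + B[1][0] = 7 + 6 = 13, A[2][2] + B[2][0] = -5 + 7 = 2) = 2 (attained at k = 2)
  C[2][1] = min over k of (A[2][0] + B[0][1] = 7 + 5 = 12, A[2][1] + B[1][1] = 7 + 3 = 10, A[2][2] + B[2][1] = -5 + 1 = -4) = -4 (attained at k = 2)
  C[2][2] = min over k of (A[2][0] + B[0][2] = 7 + -3 = 4, A[2][1] + B[1][2] = 7 + 4 = 11, A[2][2] + B[2][2] = -5 + 0 = -5) = -5 (attained at k = 2)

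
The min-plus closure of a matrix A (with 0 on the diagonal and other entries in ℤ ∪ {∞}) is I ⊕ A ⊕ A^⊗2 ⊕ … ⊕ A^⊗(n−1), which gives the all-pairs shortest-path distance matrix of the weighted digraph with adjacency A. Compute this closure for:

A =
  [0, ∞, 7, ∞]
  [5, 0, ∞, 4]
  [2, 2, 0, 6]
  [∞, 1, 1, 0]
Closure =
  [0, 9, 7, 13]
  [5, 0, 5, 4]
  [2, 2, 0, 6]
  [3, 1, 1, 0]

This is the Floyd-Warshall all-pairs shortest-path computation. For each intermediate vertex k = 0, 1, …, 3, update dist[i][j] ← min(dist[i][j], dist[i][k] + dist[k][j]). The final matrix gives, for each (i, j), the minimum total weight of any directed path from i to j (possibly empty when i = j).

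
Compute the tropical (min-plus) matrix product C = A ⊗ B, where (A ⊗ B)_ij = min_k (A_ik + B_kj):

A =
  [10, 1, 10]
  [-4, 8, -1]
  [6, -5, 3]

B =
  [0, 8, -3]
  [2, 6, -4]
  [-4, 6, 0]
A ⊗ B =
  [3, 7, -3]
  [-5, 4, -7]
  [-3, 1, -9]

Apply the min-plus product entry-by-entry:
  C[0][0] = min over k of (A[0][0] + B[0][0] = 10 + 0 = 10, A[0][1] + B[1][0] = 1 + 2 = 3, A[0][2] + B[2][0] = 10 + -4 = 6) = 3 (attained at k = 1)
  C[0][1] = min over k of (A[0][0] + B[0][1] = 10 + 8 = 18, A[0][1] + B[1][1] = 1 + 6 = 7, A[0][2] + B[2][1] = 10 + 6 = 16) = 7 (attained at k = 1)
  C[0][2] = min over k of (A[0][0] + B[0][2] = 10 + -3 = 7, A[0][1] + B[1][2] = 1 + -4 = -3, A[0][2] + B[2][2] = 10 + 0 = 10) = -3 (attained at k = 1)
  C[1][0] = min over k of (A[1][0] + B[0][0] = -4 + 0 = -4, A[1][1] + B[1][0] = 8 + 2 = 10, A[1][2] + B[2][0] = -1 + -4 = -5) = -5 (attained at k = 2)
  C[1][1] = min over k of (A[1][0] + B[0][1] = -4 + 8 = 4, A[1][1] + B[1][1] = 8 + 6 = 14, A[1][2] + B[2][1] = -1 + 6 = 5) = 4 (attained at k = 0)
  C[1][2] = min over k of (A[1][0] + B[0][2] = -4 + -3 = -7, A[1][1] + B[1][2] = 8 + -4 = 4, A[1][2] + B[2][2] = -1 + 0 = -1) = -7 (attained at k = 0)
  C[2][0] = min over k of (A[2][0] + B[0][0] = 6 + 0 = 6, A[2][1] + B[1][0] = -5 + 2 = -3, A[2][2] + B[2][0] = 3 + -4 = -1) = -3 (attained at k = 1)
  C[2][1] = min over k of (A[2][0] + B[0][1] = 6 + 8 = 14, A[2][1] + B[1][1] = -5 + 6 = 1, A[2][2] + B[2][1] = 3 + 6 = 9) = 1 (attained at k = 1)
  C[2][2] = min over k of (A[2][0] + B[0][2] = 6 + -3 = 3, A[2][1] + B[1][2] = -5 + -4 = -9, A[2][2] + B[2][2] = 3 + 0 = 3) = -9 (attained at k = 1)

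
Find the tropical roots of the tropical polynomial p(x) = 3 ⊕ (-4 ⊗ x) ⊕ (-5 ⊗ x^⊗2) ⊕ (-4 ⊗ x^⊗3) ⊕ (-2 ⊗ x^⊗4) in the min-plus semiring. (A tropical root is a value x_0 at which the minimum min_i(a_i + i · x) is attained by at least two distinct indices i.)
Roots: {-2, -1, 1, 7}

Each tropical root is a break point of the lower envelope of the lines y = a_i + i · x (there are 5 lines, with slopes 0, 1, ..., 4). Only the lines that attain the minimum somewhere contribute to roots; other lines are dominated. Here the surviving (envelope) indices are i = 4, i = 3, i = 2, i = 1, i = 0.
Intersections between consecutive envelope lines give the roots: for adjacent envelope indices i < j the intersection is x = (a_i − a_j) / (j − i). Reading off the sorted break points: {-2, -1, 1, 7}.
Verification: at each break x_0, at least two indices attain the minimum of min_i(a_i + i · x_0).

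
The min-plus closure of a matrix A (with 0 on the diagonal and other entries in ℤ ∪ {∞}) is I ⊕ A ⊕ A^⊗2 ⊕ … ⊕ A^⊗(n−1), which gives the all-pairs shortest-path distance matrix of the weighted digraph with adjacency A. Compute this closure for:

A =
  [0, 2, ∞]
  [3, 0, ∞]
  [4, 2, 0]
Closure =
  [0, 2, ∞]
  [3, 0, ∞]
  [4, 2, 0]

This is the Floyd-Warshall all-pairs shortest-path computation. For each intermediate vertex k = 0, 1, …, 2, update dist[i][j] ← min(dist[i][j], dist[i][k] + dist[k][j]). The final matrix gives, for each (i, j), the minimum total weight of any directed path from i to j (possibly empty when i = j).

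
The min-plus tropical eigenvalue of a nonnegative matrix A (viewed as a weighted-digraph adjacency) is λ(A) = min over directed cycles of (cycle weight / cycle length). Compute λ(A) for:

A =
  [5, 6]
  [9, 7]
λ(A) = 5

Enumerate directed cycles and compute their means (weight / length). Sample:
  cycle 0 → 0: weight = 5, length = 1, mean = 5/1 ≈ 5.000
  cycle 1 → 1: weight = 7, length = 1, mean = 7/1 ≈ 7.000
  cycle 0 → 1 → 0: weight = 15, length = 2, mean = 15/2 ≈ 7.500
  cycle 1 → 0 → 1: weight = 15, length = 2, mean = 15/2 ≈ 7.500
Minimum mean = 5.000, attained e.g. along the cycle 0 → 0 with weight 5 and length 1. So λ(A) = 5/1 = 5.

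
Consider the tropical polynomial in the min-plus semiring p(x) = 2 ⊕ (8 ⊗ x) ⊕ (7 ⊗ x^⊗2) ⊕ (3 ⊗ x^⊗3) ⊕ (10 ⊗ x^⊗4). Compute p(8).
p(8) = 2

A tropical monomial a ⊗ x^⊗i evaluates to a + i · x. Evaluating each term at x = 8:
  Term 0 contributes 2 + 0 · 8 = 2
  Term 1 contributes 8 + 1 · 8 = 16
  Term 2 contributes 7 + 2 · 8 = 23
  Term 3 contributes 3 + 3 · 8 = 27
  Term 4 contributes 10 + 4 · 8 = 42
p(8) = ⊕ of these = min[2, 16, 23, 27, 42] = 2.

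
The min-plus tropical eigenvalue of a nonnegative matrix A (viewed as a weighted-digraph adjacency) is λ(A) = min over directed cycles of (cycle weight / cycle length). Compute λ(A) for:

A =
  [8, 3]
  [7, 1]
λ(A) = 1

Enumerate directed cycles and compute their means (weight / length). Sample:
  cycle 0 → 0: weight = 8, length = 1, mean = 8/1 ≈ 8.000
  cycle 1 → 1: weight = 1, length = 1, mean = 1/1 ≈ 1.000
  cycle 0 → 1 → 0: weight = 10, length = 2, mean = 10/2 ≈ 5.000
  cycle 1 → 0 → 1: weight = 10, length = 2, mean = 10/2 ≈ 5.000
Minimum mean = 1.000, attained e.g. along the cycle 1 → 1 with weight 1 and length 1. So λ(A) = 1/1 = 1.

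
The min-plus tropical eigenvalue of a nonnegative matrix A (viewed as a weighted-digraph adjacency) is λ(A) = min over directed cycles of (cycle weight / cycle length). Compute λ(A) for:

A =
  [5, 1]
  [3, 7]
λ(A) = 2

Enumerate directed cycles and compute their means (weight / length). Sample:
  cycle 0 → 0: weight = 5, length = 1, mean = 5/1 ≈ 5.000
  cycle 1 → 1: weight = 7, length = 1, mean = 7/1 ≈ 7.000
  cycle 0 → 1 → 0: weight = 4, length = 2, mean = 4/2 ≈ 2.000
  cycle 1 → 0 → 1: weight = 4, length = 2, mean = 4/2 ≈ 2.000
Minimum mean = 2.000, attained e.g. along the cycle 0 → 1 → 0 with weight 4 and length 2. So λ(A) = 4/2 = 2.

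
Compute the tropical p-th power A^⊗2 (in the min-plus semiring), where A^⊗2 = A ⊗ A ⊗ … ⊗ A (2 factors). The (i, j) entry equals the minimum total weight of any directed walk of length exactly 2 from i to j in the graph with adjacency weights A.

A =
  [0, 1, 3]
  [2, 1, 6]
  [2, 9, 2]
A^⊗2 =
  [0, 1, 3]
  [2, 2, 5]
  [2, 3, 4]

Each entry (A^⊗2)_ij equals the minimum over all length-2 walks i = v_0 → v_1 → … → v_2 = j of Σ_t A[v_t][v_{t+1}]. For example, for (i, j) = (0, 2) we minimise over 3 possible intermediate vertex sequences; the minimum is 3, attained along the walk 0 → 0 → 2.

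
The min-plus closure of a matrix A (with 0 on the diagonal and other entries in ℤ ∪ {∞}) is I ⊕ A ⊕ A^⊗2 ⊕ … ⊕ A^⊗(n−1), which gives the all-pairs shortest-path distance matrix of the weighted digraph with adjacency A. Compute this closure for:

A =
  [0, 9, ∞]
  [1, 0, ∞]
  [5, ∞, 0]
Closure =
  [0, 9, ∞]
  [1, 0, ∞]
  [5, 14, 0]

This is the Floyd-Warshall all-pairs shortest-path computation. For each intermediate vertex k = 0, 1, …, 2, update dist[i][j] ← min(dist[i][j], dist[i][k] + dist[k][j]). The final matrix gives, for each (i, j), the minimum total weight of any directed path from i to j (possibly empty when i = j).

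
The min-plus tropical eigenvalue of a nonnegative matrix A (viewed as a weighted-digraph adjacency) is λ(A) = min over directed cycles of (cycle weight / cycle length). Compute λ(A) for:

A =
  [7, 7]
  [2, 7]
λ(A) = 9/2

Enumerate directed cycles and compute their means (weight / length). Sample:
  cycle 0 → 0: weight = 7, length = 1, mean = 7/1 ≈ 7.000
  cycle 1 → 1: weight = 7, length = 1, mean = 7/1 ≈ 7.000
  cycle 0 → 1 → 0: weight = 9, length = 2, mean = 9/2 ≈ 4.500
  cycle 1 → 0 → 1: weight = 9, length = 2, mean = 9/2 ≈ 4.500
Minimum mean = 4.500, attained e.g. along the cycle 0 → 1 → 0 with weight 9 and length 2. So λ(A) = 9/2 = 9/2.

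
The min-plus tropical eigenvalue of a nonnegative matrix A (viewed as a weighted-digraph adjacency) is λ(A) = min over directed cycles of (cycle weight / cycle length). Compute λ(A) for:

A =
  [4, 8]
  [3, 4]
λ(A) = 4

Enumerate directed cycles and compute their means (weight / length). Sample:
  cycle 0 → 0: weight = 4, length = 1, mean = 4/1 ≈ 4.000
  cycle 1 → 1: weight = 4, length = 1, mean = 4/1 ≈ 4.000
  cycle 0 → 1 → 0: weight = 11, length = 2, mean = 11/2 ≈ 5.500
  cycle 1 → 0 → 1: weight = 11, length = 2, mean = 11/2 ≈ 5.500
Minimum mean = 4.000, attained e.g. along the cycle 0 → 0 with weight 4 and length 1. So λ(A) = 4/1 = 4.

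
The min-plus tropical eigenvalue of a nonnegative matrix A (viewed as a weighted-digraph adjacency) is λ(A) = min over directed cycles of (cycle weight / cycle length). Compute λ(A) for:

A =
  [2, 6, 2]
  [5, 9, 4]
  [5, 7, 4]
λ(A) = 2

Enumerate directed cycles and compute their means (weight / length). Sample:
  cycle 0 → 0: weight = 2, length = 1, mean = 2/1 ≈ 2.000
  cycle 1 → 1: weight = 9, length = 1, mean = 9/1 ≈ 9.000
  cycle 2 → 2: weight = 4, length = 1, mean = 4/1 ≈ 4.000
  cycle 0 → 1 → 0: weight = 11, length = 2, mean = 11/2 ≈ 5.500
  cycle 0 → 2 → 0: weight = 7, length = 2, mean = 7/2 ≈ 3.500
  cycle 1 → 0 → 1: weight = 11, length = 2, mean = 11/2 ≈ 5.500
Minimum mean = 2.000, attained e.g. along the cycle 0 → 0 with weight 2 and length 1. So λ(A) = 2/1 = 2.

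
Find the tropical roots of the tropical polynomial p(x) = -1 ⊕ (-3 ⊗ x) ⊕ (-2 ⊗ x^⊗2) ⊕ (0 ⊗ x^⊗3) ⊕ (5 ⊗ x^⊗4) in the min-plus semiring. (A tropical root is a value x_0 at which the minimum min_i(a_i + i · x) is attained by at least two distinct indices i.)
Roots: {-5, -2, -1, 2}

Each tropical root is a break point of the lower envelope of the lines y = a_i + i · x (there are 5 lines, with slopes 0, 1, ..., 4). Only the lines that attain the minimum somewhere contribute to roots; other lines are dominated. Here the surviving (envelope) indices are i = 4, i = 3, i = 2, i = 1, i = 0.
Intersections between consecutive envelope lines give the roots: for adjacent envelope indices i < j the intersection is x = (a_i − a_j) / (j − i). Reading off the sorted break points: {-5, -2, -1, 2}.
Verification: at each break x_0, at least two indices attain the minimum of min_i(a_i + i · x_0).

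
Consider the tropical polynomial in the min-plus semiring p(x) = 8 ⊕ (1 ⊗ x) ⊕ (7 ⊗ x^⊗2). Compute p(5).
p(5) = 6

A tropical monomial a ⊗ x^⊗i evaluates to a + i · x. Evaluating each term at x = 5:
  Term 0 contributes 8 + 0 · 5 = 8
  Term 1 contributes 1 + 1 · 5 = 6
  Term 2 contributes 7 + 2 · 5 = 17
p(5) = ⊕ of these = min[8, 6, 17] = 6.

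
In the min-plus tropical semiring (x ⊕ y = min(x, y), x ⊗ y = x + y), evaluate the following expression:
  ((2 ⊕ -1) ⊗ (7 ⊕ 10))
((2 ⊕ -1) ⊗ (7 ⊕ 10)) = 6

Expand innermost to outermost. Recall ⊕ takes the minimum of its arguments and ⊗ takes their sum. Working out the expression ((2 ⊕ -1) ⊗ (7 ⊕ 10)) gives 6.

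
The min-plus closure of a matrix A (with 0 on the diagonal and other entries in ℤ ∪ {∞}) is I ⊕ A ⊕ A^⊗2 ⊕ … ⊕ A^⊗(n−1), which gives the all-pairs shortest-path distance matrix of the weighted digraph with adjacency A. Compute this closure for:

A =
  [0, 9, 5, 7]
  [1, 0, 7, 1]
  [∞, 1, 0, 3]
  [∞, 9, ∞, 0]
Closure =
  [0, 6, 5, 7]
  [1, 0, 6, 1]
  [2, 1, 0, 2]
  [10, 9, 15, 0]

This is the Floyd-Warshall all-pairs shortest-path computation. For each intermediate vertex k = 0, 1, …, 3, update dist[i][j] ← min(dist[i][j], dist[i][k] + dist[k][j]). The final matrix gives, for each (i, j), the minimum total weight of any directed path from i to j (possibly empty when i = j).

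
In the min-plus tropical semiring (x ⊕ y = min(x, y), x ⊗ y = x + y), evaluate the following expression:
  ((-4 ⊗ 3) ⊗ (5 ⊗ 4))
((-4 ⊗ 3) ⊗ (5 ⊗ 4)) = 8

Expand innermost to outermost. Recall ⊕ takes the minimum of its arguments and ⊗ takes their sum. Working out the expression ((-4 ⊗ 3) ⊗ (5 ⊗ 4)) gives 8.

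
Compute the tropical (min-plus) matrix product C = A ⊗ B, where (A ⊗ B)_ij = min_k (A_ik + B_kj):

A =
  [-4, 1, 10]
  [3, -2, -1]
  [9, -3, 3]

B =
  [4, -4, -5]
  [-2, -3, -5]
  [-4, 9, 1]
A ⊗ B =
  [-1, -8, -9]
  [-5, -5, -7]
  [-5, -6, -8]

Apply the min-plus product entry-by-entry:
  C[0][0] = min over k of (A[0][0] + B[0][0] = -4 + 4 = 0, A[0][1] + B[1][0] = 1 + -2 = -1, A[0][2] + B[2][0] = 10 + -4 = 6) = -1 (attained at k = 1)
  C[0][1] = min over k of (A[0][0] + B[0][1] = -4 + -4 = -8, A[0][1] + B[1][1] = 1 + -3 = -2, A[0][2] + B[2][1] = 10 + 9 = 19) = -8 (attained at k = 0)
  C[0][2] = min over k of (A[0][0] + B[0][2] = -4 + -5 = -9, A[0][1] + B[1][2] = 1 + -5 = -4, A[0][2] + B[2][2] = 10 + 1 = 11) = -9 (attained at k = 0)
  C[1][0] = min over k of (A[1][0] + B[0][0] = 3 + 4 = 7, A[1][1] + B[1][0] = -2 + -2 = -4, A[1][2] + B[2][0] = -1 + -4 = -5) = -5 (attained at k = 2)
  C[1][1] = min over k of (A[1][0] + B[0][1] = 3 + -4 = -1, A[1][1] + B[1][1] = -2 + -3 = -5, A[1][2] + B[2][1] = -1 + 9 = 8) = -5 (attained at k = 1)
  C[1][2] = min over k of (A[1][0] + B[0][2] = 3 + -5 = -2, A[1][1] + B[1][2] = -2 + -5 = -7, A[1][2] + B[2][2] = -1 + 1 = 0) = -7 (attained at k = 1)
  C[2][0] = min over k of (A[2][0] + B[0][0] = 9 + 4 = 13, A[2][1] + B[1][0] = -3 + -2 = -5, A[2][2] + B[2][0] = 3 + -4 = -1) = -5 (attained at k = 1)
  C[2][1] = min over k of (A[2][0] + B[0][1] = 9 + -4 = 5, A[2][1] + B[1][1] = -3 + -3 = -6, A[2][2] + B[2][1] = 3 + 9 = 12) = -6 (attained at k = 1)
  C[2][2] = min over k of (A[2][0] + B[0][2] = 9 + -5 = 4, A[2][1] + B[1][2] = -3 + -5 = -8, A[2][2] + B[2][2] = 3 + 1 = 4) = -8 (attained at k = 1)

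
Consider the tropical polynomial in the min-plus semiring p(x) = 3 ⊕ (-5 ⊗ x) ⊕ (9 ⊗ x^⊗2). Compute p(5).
p(5) = 0

A tropical monomial a ⊗ x^⊗i evaluates to a + i · x. Evaluating each term at x = 5:
  Term 0 contributes 3 + 0 · 5 = 3
  Term 1 contributes -5 + 1 · 5 = 0
  Term 2 contributes 9 + 2 · 5 = 19
p(5) = ⊕ of these = min[3, 0, 19] = 0.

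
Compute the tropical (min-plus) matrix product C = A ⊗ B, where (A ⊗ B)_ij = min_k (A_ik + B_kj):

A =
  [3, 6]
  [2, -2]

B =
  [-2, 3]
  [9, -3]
A ⊗ B =
  [1, 3]
  [0, -5]

Apply the min-plus product entry-by-entry:
  C[0][0] = min over k of (A[0][0] + B[0][0] = 3 + -2 = 1, A[0][1] + B[1][0] = 6 + 9 = 15) = 1 (attained at k = 0)
  C[0][1] = min over k of (A[0][0] + B[0][1] = 3 + 3 = 6, A[0][1] + B[1][1] = 6 + -3 = 3) = 3 (attained at k = 1)
  C[1][0] = min over k of (A[1][0] + B[0][0] = 2 + -2 = 0, A[1][1] + B[1][0] = -2 + 9 = 7) = 0 (attained at k = 0)
  C[1][1] = min over k of (A[1][0] + B[0][1] = 2 + 3 = 5, A[1][1] + B[1][1] = -2 + -3 = -5) = -5 (attained at k = 1)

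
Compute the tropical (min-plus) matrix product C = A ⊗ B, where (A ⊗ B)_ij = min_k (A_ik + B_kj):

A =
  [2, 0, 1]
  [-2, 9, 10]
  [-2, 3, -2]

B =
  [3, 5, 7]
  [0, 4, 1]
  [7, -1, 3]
A ⊗ B =
  [0, 0, 1]
  [1, 3, 5]
  [1, -3, 1]

Apply the min-plus product entry-by-entry:
  C[0][0] = min over k of (A[0][0] + B[0][0] = 2 + 3 = 5, A[0][1] + B[1][0] = 0 + 0 = 0, A[0][2] + B[2][0] = 1 + 7 = 8) = 0 (attained at k = 1)
  C[0][1] = min over k of (A[0][0] + B[0][1] = 2 + 5 = 7, A[0][1] + B[1][1] = 0 + 4 = 4, A[0][2] + B[2][1] = 1 + -1 = 0) = 0 (attained at k = 2)
  C[0][2] = min over k of (A[0][0] + B[0][2] = 2 + 7 = 9, A[0][1] + B[1][2] = 0 + 1 = 1, A[0][2] + B[2][2] = 1 + 3 = 4) = 1 (attained at k = 1)
  C[1][0] = min over k of (A[1][0] + B[0][0] = -2 + 3 = 1, A[1][1] + B[1][0] = 9 + 0 = 9, A[1][2] + B[2][0] = 10 + 7 = 17) = 1 (attained at k = 0)
  C[1][1] = min over k of (A[1][0] + B[0][1] = -2 + 5 = 3, A[1][1] + B[1][1] = 9 + 4 = 13, A[1][2] + B[2][1] = 10 + -1 = 9) = 3 (attained at k = 0)
  C[1][2] = min over k of (A[1][0] + B[0][2] = -2 + 7 = 5, A[1][1] + B[1][2] = 9 + 1 = 10, A[1][2] + B[2][2] = 10 + 3 = 13) = 5 (attained at k = 0)
  C[2][0] = min over k of (A[2][0] + B[0][0] = -2 + 3 = 1, A[2][1] + B[1][0] = 3 + 0 = 3, A[2][2] + B[2][0] = -2 + 7 = 5) = 1 (attained at k = 0)
  C[2][1] = min over k of (A[2][0] + B[0][1] = -2 + 5 = 3, A[2][1] + B[1][1] = 3 + 4 = 7, A[2][2] + B[2][1] = -2 + -1 = -3) = -3 (attained at k = 2)
  C[2][2] = min over k of (A[2][0] + B[0][2] = -2 + 7 = 5, A[2][1] + B[1][2] = 3 + 1 = 4, A[2][2] + B[2][2] = -2 + 3 = 1) = 1 (attained at k = 2)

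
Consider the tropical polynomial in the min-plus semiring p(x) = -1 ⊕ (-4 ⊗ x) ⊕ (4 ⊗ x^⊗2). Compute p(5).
p(5) = -1

A tropical monomial a ⊗ x^⊗i evaluates to a + i · x. Evaluating each term at x = 5:
  Term 0 contributes -1 + 0 · 5 = -1
  Term 1 contributes -4 + 1 · 5 = 1
  Term 2 contributes 4 + 2 · 5 = 14
p(5) = ⊕ of these = min[-1, 1, 14] = -1.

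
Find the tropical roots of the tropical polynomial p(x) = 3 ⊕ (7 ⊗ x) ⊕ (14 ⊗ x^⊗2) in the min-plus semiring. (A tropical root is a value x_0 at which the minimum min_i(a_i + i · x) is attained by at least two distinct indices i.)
Roots: {-7, -4}

Each tropical root is a break point of the lower envelope of the lines y = a_i + i · x (there are 3 lines, with slopes 0, 1, ..., 2). Only the lines that attain the minimum somewhere contribute to roots; other lines are dominated. Here the surviving (envelope) indices are i = 2, i = 1, i = 0.
Intersections between consecutive envelope lines give the roots: for adjacent envelope indices i < j the intersection is x = (a_i − a_j) / (j − i). Reading off the sorted break points: {-7, -4}.
Verification: at each break x_0, at least two indices attain the minimum of min_i(a_i + i · x_0).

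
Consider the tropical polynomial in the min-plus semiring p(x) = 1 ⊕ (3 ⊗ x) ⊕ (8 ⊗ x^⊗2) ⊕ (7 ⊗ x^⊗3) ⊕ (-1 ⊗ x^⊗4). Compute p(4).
p(4) = 1

A tropical monomial a ⊗ x^⊗i evaluates to a + i · x. Evaluating each term at x = 4:
  Term 0 contributes 1 + 0 · 4 = 1
  Term 1 contributes 3 + 1 · 4 = 7
  Term 2 contributes 8 + 2 · 4 = 16
  Term 3 contributes 7 + 3 · 4 = 19
  Term 4 contributes -1 + 4 · 4 = 15
p(4) = ⊕ of these = min[1, 7, 16, 19, 15] = 1.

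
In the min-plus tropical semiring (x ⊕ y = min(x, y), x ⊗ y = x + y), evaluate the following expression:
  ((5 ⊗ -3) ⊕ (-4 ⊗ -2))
((5 ⊗ -3) ⊕ (-4 ⊗ -2)) = -6

Expand innermost to outermost. Recall ⊕ takes the minimum of its arguments and ⊗ takes their sum. Working out the expression ((5 ⊗ -3) ⊕ (-4 ⊗ -2)) gives -6.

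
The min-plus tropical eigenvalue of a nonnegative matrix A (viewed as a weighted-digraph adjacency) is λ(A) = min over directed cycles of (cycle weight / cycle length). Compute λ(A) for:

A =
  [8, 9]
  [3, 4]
λ(A) = 4

Enumerate directed cycles and compute their means (weight / length). Sample:
  cycle 0 → 0: weight = 8, length = 1, mean = 8/1 ≈ 8.000
  cycle 1 → 1: weight = 4, length = 1, mean = 4/1 ≈ 4.000
  cycle 0 → 1 → 0: weight = 12, length = 2, mean = 12/2 ≈ 6.000
  cycle 1 → 0 → 1: weight = 12, length = 2, mean = 12/2 ≈ 6.000
Minimum mean = 4.000, attained e.g. along the cycle 1 → 1 with weight 4 and length 1. So λ(A) = 4/1 = 4.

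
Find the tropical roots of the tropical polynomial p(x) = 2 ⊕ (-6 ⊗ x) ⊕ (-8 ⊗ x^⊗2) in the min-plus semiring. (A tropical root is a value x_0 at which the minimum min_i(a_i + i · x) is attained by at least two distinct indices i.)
Roots: {2, 8}

Each tropical root is a break point of the lower envelope of the lines y = a_i + i · x (there are 3 lines, with slopes 0, 1, ..., 2). Only the lines that attain the minimum somewhere contribute to roots; other lines are dominated. Here the surviving (envelope) indices are i = 2, i = 1, i = 0.
Intersections between consecutive envelope lines give the roots: for adjacent envelope indices i < j the intersection is x = (a_i − a_j) / (j − i). Reading off the sorted break points: {2, 8}.
Verification: at each break x_0, at least two indices attain the minimum of min_i(a_i + i · x_0).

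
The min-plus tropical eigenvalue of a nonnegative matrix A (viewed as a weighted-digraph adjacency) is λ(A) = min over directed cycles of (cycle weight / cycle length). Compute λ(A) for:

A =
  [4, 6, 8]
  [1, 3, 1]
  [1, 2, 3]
λ(A) = 3/2

Enumerate directed cycles and compute their means (weight / length). Sample:
  cycle 0 → 0: weight = 4, length = 1, mean = 4/1 ≈ 4.000
  cycle 1 → 1: weight = 3, length = 1, mean = 3/1 ≈ 3.000
  cycle 2 → 2: weight = 3, length = 1, mean = 3/1 ≈ 3.000
  cycle 0 → 1 → 0: weight = 7, length = 2, mean = 7/2 ≈ 3.500
  cycle 0 → 2 → 0: weight = 9, length = 2, mean = 9/2 ≈ 4.500
  cycle 1 → 0 → 1: weight = 7, length = 2, mean = 7/2 ≈ 3.500
Minimum mean = 1.500, attained e.g. along the cycle 1 → 2 → 1 with weight 3 and length 2. So λ(A) = 3/2 = 3/2.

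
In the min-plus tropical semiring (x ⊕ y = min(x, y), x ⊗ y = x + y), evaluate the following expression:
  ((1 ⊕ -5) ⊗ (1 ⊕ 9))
((1 ⊕ -5) ⊗ (1 ⊕ 9)) = -4

Expand innermost to outermost. Recall ⊕ takes the minimum of its arguments and ⊗ takes their sum. Working out the expression ((1 ⊕ -5) ⊗ (1 ⊕ 9)) gives -4.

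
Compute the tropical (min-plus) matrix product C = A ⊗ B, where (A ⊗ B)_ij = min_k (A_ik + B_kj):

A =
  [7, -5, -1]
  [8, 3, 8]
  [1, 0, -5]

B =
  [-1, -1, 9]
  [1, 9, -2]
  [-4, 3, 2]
A ⊗ B =
  [-5, 2, -7]
  [4, 7, 1]
  [-9, -2, -3]

Apply the min-plus product entry-by-entry:
  C[0][0] = min over k of (A[0][0] + B[0][0] = 7 + -1 = 6, A[0][1] + B[1][0] = -5 + 1 = -4, A[0][2] + B[2][0] = -1 + -4 = -5) = -5 (attained at k = 2)
  C[0][1] = min over k of (A[0][0] + B[0][1] = 7 + -1 = 6, A[0][1] + B[1][1] = -5 + 9 = 4, A[0][2] + B[2][1] = -1 + 3 = 2) = 2 (attained at k = 2)
  C[0][2] = min over k of (A[0][0] + B[0][2] = 7 + 9 = 16, A[0][1] + B[1][2] = -5 + -2 = -7, A[0][2] + B[2][2] = -1 + 2 = 1) = -7 (attained at k = 1)
  C[1][0] = min over k of (A[1][0] + B[0][0] = 8 + -1 = 7, A[1][1] + B[1][0] = 3 + 1 = 4, A[1][2] + B[2][0] = 8 + -4 = 4) = 4 (attained at k = 1)
  C[1][1] = min over k of (A[1][0] + B[0][1] = 8 + -1 = 7, A[1][1] + B[1][1] = 3 + 9 = 12, A[1][2] + B[2][1] = 8 + 3 = 11) = 7 (attained at k = 0)
  C[1][2] = min over k of (A[1][0] + B[0][2] = 8 + 9 = 17, A[1][1] + B[1][2] = 3 + -2 = 1, A[1][2] + B[2][2] = 8 + 2 = 10) = 1 (attained at k = 1)
  C[2][0] = min over k of (A[2][0] + B[0][0] = 1 + -1 = 0, A[2][1] + B[1][0] = 0 + 1 = 1, A[2][2] + B[2][0] = -5 + -4 = -9) = -9 (attained at k = 2)
  C[2][1] = min over k of (A[2][0] + B[0][1] = 1 + -1 = 0, A[2][1] + B[1][1] = 0 + 9 = 9, A[2][2] + B[2][1] = -5 + 3 = -2) = -2 (attained at k = 2)
  C[2][2] = min over k of (A[2][0] + B[0][2] = 1 + 9 = 10, A[2][1] + B[1][2] = 0 + -2 = -2, A[2][2] + B[2][2] = -5 + 2 = -3) = -3 (attained at k = 2)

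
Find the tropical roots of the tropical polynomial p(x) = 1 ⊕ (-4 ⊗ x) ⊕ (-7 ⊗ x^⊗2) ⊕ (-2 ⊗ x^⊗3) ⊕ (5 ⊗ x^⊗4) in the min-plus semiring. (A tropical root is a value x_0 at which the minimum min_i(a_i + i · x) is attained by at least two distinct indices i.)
Roots: {-7, -5, 3, 5}

Each tropical root is a break point of the lower envelope of the lines y = a_i + i · x (there are 5 lines, with slopes 0, 1, ..., 4). Only the lines that attain the minimum somewhere contribute to roots; other lines are dominated. Here the surviving (envelope) indices are i = 4, i = 3, i = 2, i = 1, i = 0.
Intersections between consecutive envelope lines give the roots: for adjacent envelope indices i < j the intersection is x = (a_i − a_j) / (j − i). Reading off the sorted break points: {-7, -5, 3, 5}.
Verification: at each break x_0, at least two indices attain the minimum of min_i(a_i + i · x_0).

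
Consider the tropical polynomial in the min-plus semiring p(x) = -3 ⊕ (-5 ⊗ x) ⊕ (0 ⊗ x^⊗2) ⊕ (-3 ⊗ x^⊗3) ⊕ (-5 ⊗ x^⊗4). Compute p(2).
p(2) = -3

A tropical monomial a ⊗ x^⊗i evaluates to a + i · x. Evaluating each term at x = 2:
  Term 0 contributes -3 + 0 · 2 = -3
  Term 1 contributes -5 + 1 · 2 = -3
  Term 2 contributes 0 + 2 · 2 = 4
  Term 3 contributes -3 + 3 · 2 = 3
  Term 4 contributes -5 + 4 · 2 = 3
p(2) = ⊕ of these = min[-3, -3, 4, 3, 3] = -3.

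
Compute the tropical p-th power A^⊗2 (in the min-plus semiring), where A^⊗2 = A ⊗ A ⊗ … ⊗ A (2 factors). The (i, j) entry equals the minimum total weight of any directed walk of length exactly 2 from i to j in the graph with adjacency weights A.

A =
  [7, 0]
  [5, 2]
A^⊗2 =
  [5, 2]
  [7, 4]

Each entry (A^⊗2)_ij equals the minimum over all length-2 walks i = v_0 → v_1 → … → v_2 = j of Σ_t A[v_t][v_{t+1}]. For example, for (i, j) = (0, 1) we minimise over 2 possible intermediate vertex sequences; the minimum is 2, attained along the walk 0 → 1 → 1.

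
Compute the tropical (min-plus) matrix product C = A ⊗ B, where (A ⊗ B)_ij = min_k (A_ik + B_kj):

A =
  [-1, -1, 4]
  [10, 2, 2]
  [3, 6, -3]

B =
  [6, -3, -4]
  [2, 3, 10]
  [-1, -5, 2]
A ⊗ B =
  [1, -4, -5]
  [1, -3, 4]
  [-4, -8, -1]

Apply the min-plus product entry-by-entry:
  C[0][0] = min over k of (A[0][0] + B[0][0] = -1 + 6 = 5, A[0][1] + B[1][0] = -1 + 2 = 1, A[0][2] + B[2][0] = 4 + -1 = 3) = 1 (attained at k = 1)
  C[0][1] = min over k of (A[0][0] + B[0][1] = -1 + -3 = -4, A[0][1] + B[1][1] = -1 + 3 = 2, A[0][2] + B[2][1] = 4 + -5 = -1) = -4 (attained at k = 0)
  C[0][2] = min over k of (A[0][0] + B[0][2] = -1 + -4 = -5, A[0][1] + B[1][2] = -1 + 10 = 9, A[0][2] + B[2][2] = 4 + 2 = 6) = -5 (attained at k = 0)
  C[1][0] = min over k of (A[1][0] + B[0][0] = 10 + 6 = 16, A[1][1] + B[1][0] = 2 + 2 = 4, A[1][2] + B[2][0] = 2 + -1 = 1) = 1 (attained at k = 2)
  C[1][1] = min over k of (A[1][0] + B[0][1] = 10 + -3 = 7, A[1][1] + B[1][1] = 2 + 3 = 5, A[1][2] + B[2][1] = 2 + -5 = -3) = -3 (attained at k = 2)
  C[1][2] = min over k of (A[1][0] + B[0][2] = 10 + -4 = 6, A[1][1] + B[1][2] = 2 + 10 = 12, A[1][2] + B[2][2] = 2 + 2 = 4) = 4 (attained at k = 2)
  C[2][0] = min over k of (A[2][0] + B[0][0] = 3 + 6 = 9, A[2][1] + B[1][0] = 6 + 2 = 8, A[2][2] + B[2][0] = -3 + -1 = -4) = -4 (attained at k = 2)
  C[2][1] = min over k of (A[2][0] + B[0][1] = 3 + -3 = 0, A[2][1] + B[1][1] = 6 + 3 = 9, A[2][2] + B[2][1] = -3 + -5 = -8) = -8 (attained at k = 2)
  C[2][2] = min over k of (A[2][0] + B[0][2] = 3 + -4 = -1, A[2][1] + B[1][2] = 6 + 10 = 16, A[2][2] + B[2][2] = -3 + 2 = -1) = -1 (attained at k = 0)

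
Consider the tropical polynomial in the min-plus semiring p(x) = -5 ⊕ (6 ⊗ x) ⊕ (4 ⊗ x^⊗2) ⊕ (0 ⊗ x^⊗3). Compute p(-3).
p(-3) = -9

A tropical monomial a ⊗ x^⊗i evaluates to a + i · x. Evaluating each term at x = -3:
  Term 0 contributes -5 + 0 · -3 = -5
  Term 1 contributes 6 + 1 · -3 = 3
  Term 2 contributes 4 + 2 · -3 = -2
  Term 3 contributes 0 + 3 · -3 = -9
p(-3) = ⊕ of these = min[-5, 3, -2, -9] = -9.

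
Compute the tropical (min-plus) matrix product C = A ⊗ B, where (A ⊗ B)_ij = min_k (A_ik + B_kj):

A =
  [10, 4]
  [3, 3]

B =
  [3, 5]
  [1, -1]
A ⊗ B =
  [5, 3]
  [4, 2]

Apply the min-plus product entry-by-entry:
  C[0][0] = min over k of (A[0][0] + B[0][0] = 10 + 3 = 13, A[0][1] + B[1][0] = 4 + 1 = 5) = 5 (attained at k = 1)
  C[0][1] = min over k of (A[0][0] + B[0][1] = 10 + 5 = 15, A[0][1] + B[1][1] = 4 + -1 = 3) = 3 (attained at k = 1)
  C[1][0] = min over k of (A[1][0] + B[0][0] = 3 + 3 = 6, A[1][1] + B[1][0] = 3 + 1 = 4) = 4 (attained at k = 1)
  C[1][1] = min over k of (A[1][0] + B[0][1] = 3 + 5 = 8, A[1][1] + B[1][1] = 3 + -1 = 2) = 2 (attained at k = 1)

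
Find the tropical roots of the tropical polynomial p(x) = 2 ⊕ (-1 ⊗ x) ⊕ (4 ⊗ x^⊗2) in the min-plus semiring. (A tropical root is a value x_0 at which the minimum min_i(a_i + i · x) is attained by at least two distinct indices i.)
Roots: {-5, 3}

Each tropical root is a break point of the lower envelope of the lines y = a_i + i · x (there are 3 lines, with slopes 0, 1, ..., 2). Only the lines that attain the minimum somewhere contribute to roots; other lines are dominated. Here the surviving (envelope) indices are i = 2, i = 1, i = 0.
Intersections between consecutive envelope lines give the roots: for adjacent envelope indices i < j the intersection is x = (a_i − a_j) / (j − i). Reading off the sorted break points: {-5, 3}.
Verification: at each break x_0, at least two indices attain the minimum of min_i(a_i + i · x_0).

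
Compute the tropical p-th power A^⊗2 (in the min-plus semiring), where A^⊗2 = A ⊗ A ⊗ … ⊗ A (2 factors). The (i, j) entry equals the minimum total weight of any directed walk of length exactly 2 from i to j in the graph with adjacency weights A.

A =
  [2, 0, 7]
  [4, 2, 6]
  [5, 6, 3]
A^⊗2 =
  [4, 2, 6]
  [6, 4, 8]
  [7, 5, 6]

Each entry (A^⊗2)_ij equals the minimum over all length-2 walks i = v_0 → v_1 → … → v_2 = j of Σ_t A[v_t][v_{t+1}]. For example, for (i, j) = (0, 2) we minimise over 3 possible intermediate vertex sequences; the minimum is 6, attained along the walk 0 → 1 → 2.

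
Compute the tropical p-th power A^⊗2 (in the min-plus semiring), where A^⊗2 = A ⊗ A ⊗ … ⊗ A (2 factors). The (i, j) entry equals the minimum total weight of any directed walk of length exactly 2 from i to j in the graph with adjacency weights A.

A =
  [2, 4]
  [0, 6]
A^⊗2 =
  [4, 6]
  [2, 4]

Each entry (A^⊗2)_ij equals the minimum over all length-2 walks i = v_0 → v_1 → … → v_2 = j of Σ_t A[v_t][v_{t+1}]. For example, for (i, j) = (0, 1) we minimise over 2 possible intermediate vertex sequences; the minimum is 6, attained along the walk 0 → 0 → 1.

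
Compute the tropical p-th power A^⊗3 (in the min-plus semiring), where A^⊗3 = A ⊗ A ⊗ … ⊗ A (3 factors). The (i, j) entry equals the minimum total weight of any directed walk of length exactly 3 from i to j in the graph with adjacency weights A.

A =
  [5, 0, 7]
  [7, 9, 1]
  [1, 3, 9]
A^⊗3 =
  [2, 4, 6]
  [7, 2, 5]
  [5, 6, 2]

Each entry (A^⊗3)_ij equals the minimum over all length-3 walks i = v_0 → v_1 → … → v_3 = j of Σ_t A[v_t][v_{t+1}]. For example, for (i, j) = (0, 2) we minimise over 9 possible intermediate vertex sequences; the minimum is 6, attained along the walk 0 → 0 → 1 → 2.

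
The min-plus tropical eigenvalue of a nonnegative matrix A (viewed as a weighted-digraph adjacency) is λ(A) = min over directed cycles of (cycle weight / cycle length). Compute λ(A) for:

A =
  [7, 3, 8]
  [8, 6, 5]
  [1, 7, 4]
λ(A) = 3

Enumerate directed cycles and compute their means (weight / length). Sample:
  cycle 0 → 0: weight = 7, length = 1, mean = 7/1 ≈ 7.000
  cycle 1 → 1: weight = 6, length = 1, mean = 6/1 ≈ 6.000
  cycle 2 → 2: weight = 4, length = 1, mean = 4/1 ≈ 4.000
  cycle 0 → 1 → 0: weight = 11, length = 2, mean = 11/2 ≈ 5.500
  cycle 0 → 2 → 0: weight = 9, length = 2, mean = 9/2 ≈ 4.500
  cycle 1 → 0 → 1: weight = 11, length = 2, mean = 11/2 ≈ 5.500
Minimum mean = 3.000, attained e.g. along the cycle 0 → 1 → 2 → 0 with weight 9 and length 3. So λ(A) = 9/3 = 3.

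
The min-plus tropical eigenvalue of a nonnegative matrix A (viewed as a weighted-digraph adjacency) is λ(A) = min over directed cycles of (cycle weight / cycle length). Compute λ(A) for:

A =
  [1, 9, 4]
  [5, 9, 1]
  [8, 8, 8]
λ(A) = 1

Enumerate directed cycles and compute their means (weight / length). Sample:
  cycle 0 → 0: weight = 1, length = 1, mean = 1/1 ≈ 1.000
  cycle 1 → 1: weight = 9, length = 1, mean = 9/1 ≈ 9.000
  cycle 2 → 2: weight = 8, length = 1, mean = 8/1 ≈ 8.000
  cycle 0 → 1 → 0: weight = 14, length = 2, mean = 14/2 ≈ 7.000
  cycle 0 → 2 → 0: weight = 12, length = 2, mean = 12/2 ≈ 6.000
  cycle 1 → 0 → 1: weight = 14, length = 2, mean = 14/2 ≈ 7.000
Minimum mean = 1.000, attained e.g. along the cycle 0 → 0 with weight 1 and length 1. So λ(A) = 1/1 = 1.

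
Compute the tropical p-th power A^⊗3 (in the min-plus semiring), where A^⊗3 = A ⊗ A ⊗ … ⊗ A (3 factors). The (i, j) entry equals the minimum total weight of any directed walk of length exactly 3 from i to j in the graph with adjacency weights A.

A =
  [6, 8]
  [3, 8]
A^⊗3 =
  [17, 19]
  [14, 17]

Each entry (A^⊗3)_ij equals the minimum over all length-3 walks i = v_0 → v_1 → … → v_3 = j of Σ_t A[v_t][v_{t+1}]. For example, for (i, j) = (0, 1) we minimise over 4 possible intermediate vertex sequences; the minimum is 19, attained along the walk 0 → 1 → 0 → 1.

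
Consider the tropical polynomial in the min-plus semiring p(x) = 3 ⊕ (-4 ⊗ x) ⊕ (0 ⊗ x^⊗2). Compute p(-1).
p(-1) = -5

A tropical monomial a ⊗ x^⊗i evaluates to a + i · x. Evaluating each term at x = -1:
  Term 0 contributes 3 + 0 · -1 = 3
  Term 1 contributes -4 + 1 · -1 = -5
  Term 2 contributes 0 + 2 · -1 = -2
p(-1) = ⊕ of these = min[3, -5, -2] = -5.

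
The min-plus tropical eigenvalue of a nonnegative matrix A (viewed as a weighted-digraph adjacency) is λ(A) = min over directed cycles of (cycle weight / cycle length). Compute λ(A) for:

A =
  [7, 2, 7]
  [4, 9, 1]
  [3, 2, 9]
λ(A) = 3/2

Enumerate directed cycles and compute their means (weight / length). Sample:
  cycle 0 → 0: weight = 7, length = 1, mean = 7/1 ≈ 7.000
  cycle 1 → 1: weight = 9, length = 1, mean = 9/1 ≈ 9.000
  cycle 2 → 2: weight = 9, length = 1, mean = 9/1 ≈ 9.000
  cycle 0 → 1 → 0: weight = 6, length = 2, mean = 6/2 ≈ 3.000
  cycle 0 → 2 → 0: weight = 10, length = 2, mean = 10/2 ≈ 5.000
  cycle 1 → 0 → 1: weight = 6, length = 2, mean = 6/2 ≈ 3.000
Minimum mean = 1.500, attained e.g. along the cycle 1 → 2 → 1 with weight 3 and length 2. So λ(A) = 3/2 = 3/2.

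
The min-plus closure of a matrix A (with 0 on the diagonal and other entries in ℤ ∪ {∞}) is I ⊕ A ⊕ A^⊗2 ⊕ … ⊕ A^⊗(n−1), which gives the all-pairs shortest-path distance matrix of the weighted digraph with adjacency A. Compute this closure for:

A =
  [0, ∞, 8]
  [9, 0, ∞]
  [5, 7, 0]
Closure =
  [0, 15, 8]
  [9, 0, 17]
  [5, 7, 0]

This is the Floyd-Warshall all-pairs shortest-path computation. For each intermediate vertex k = 0, 1, …, 2, update dist[i][j] ← min(dist[i][j], dist[i][k] + dist[k][j]). The final matrix gives, for each (i, j), the minimum total weight of any directed path from i to j (possibly empty when i = j).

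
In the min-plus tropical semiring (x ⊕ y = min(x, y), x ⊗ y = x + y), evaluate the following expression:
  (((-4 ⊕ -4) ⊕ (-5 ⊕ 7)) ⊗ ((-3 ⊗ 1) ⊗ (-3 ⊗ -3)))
(((-4 ⊕ -4) ⊕ (-5 ⊕ 7)) ⊗ ((-3 ⊗ 1) ⊗ (-3 ⊗ -3))) = -13

Expand innermost to outermost. Recall ⊕ takes the minimum of its arguments and ⊗ takes their sum. Working out the expression (((-4 ⊕ -4) ⊕ (-5 ⊕ 7)) ⊗ ((-3 ⊗ 1) ⊗ (-3 ⊗ -3))) gives -13.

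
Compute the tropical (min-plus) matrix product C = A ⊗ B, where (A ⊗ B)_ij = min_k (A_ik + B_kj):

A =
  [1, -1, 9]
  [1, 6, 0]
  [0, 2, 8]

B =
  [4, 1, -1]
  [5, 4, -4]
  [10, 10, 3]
A ⊗ B =
  [4, 2, -5]
  [5, 2, 0]
  [4, 1, -2]

Apply the min-plus product entry-by-entry:
  C[0][0] = min over k of (A[0][0] + B[0][0] = 1 + 4 = 5, A[0][1] + B[1][0] = -1 + 5 = 4, A[0][2] + B[2][0] = 9 + 10 = 19) = 4 (attained at k = 1)
  C[0][1] = min over k of (A[0][0] + B[0][1] = 1 + 1 = 2, A[0][1] + B[1][1] = -1 + 4 = 3, A[0][2] + B[2][1] = 9 + 10 = 19) = 2 (attained at k = 0)
  C[0][2] = min over k of (A[0][0] + B[0][2] = 1 + -1 = 0, A[0][1] + B[1][2] = -1 + -4 = -5, A[0][2] + B[2][2] = 9 + 3 = 12) = -5 (attained at k = 1)
  C[1][0] = min over k of (A[1][0] + B[0][0] = 1 + 4 = 5, A[1][1] + B[1][0] = 6 + 5 = 11, A[1][2] + B[2][0] = 0 + 10 = 10) = 5 (attained at k = 0)
  C[1][1] = min over k of (A[1][0] + B[0][1] = 1 + 1 = 2, A[1][1] + B[1][1] = 6 + 4 = 10, A[1][2] + B[2][1] = 0 + 10 = 10) = 2 (attained at k = 0)
  C[1][2] = min over k of (A[1][0] + B[0][2] = 1 + -1 = 0, A[1][1] + B[1][2] = 6 + -4 = 2, A[1][2] + B[2][2] = 0 + 3 = 3) = 0 (attained at k = 0)
  C[2][0] = min over k of (A[2][0] + B[0][0] = 0 + 4 = 4, A[2][1] + B[1][0] = 2 + 5 = 7, A[2][2] + B[2][0] = 8 + 10 = 18) = 4 (attained at k = 0)
  C[2][1] = min over k of (A[2][0] + B[0][1] = 0 + 1 = 1, A[2][1] + B[1][1] = 2 + 4 = 6, A[2][2] + B[2][1] = 8 + 10 = 18) = 1 (attained at k = 0)
  C[2][2] = min over k of (A[2][0] + B[0][2] = 0 + -1 = -1, A[2][1] + B[1][2] = 2 + -4 = -2, A[2][2] + B[2][2] = 8 + 3 = 11) = -2 (attained at k = 1)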